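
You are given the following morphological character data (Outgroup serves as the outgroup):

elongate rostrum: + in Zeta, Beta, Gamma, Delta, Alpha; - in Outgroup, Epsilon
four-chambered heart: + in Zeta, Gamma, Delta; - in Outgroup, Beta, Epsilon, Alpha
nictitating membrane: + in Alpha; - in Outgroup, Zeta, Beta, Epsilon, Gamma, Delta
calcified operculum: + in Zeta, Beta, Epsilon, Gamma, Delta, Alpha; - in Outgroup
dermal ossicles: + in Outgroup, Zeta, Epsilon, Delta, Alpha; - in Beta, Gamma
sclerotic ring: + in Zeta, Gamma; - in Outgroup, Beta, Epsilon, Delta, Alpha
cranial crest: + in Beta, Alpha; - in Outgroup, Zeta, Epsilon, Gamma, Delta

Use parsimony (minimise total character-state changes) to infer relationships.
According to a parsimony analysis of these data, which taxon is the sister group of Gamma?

Zeta

Character polarity is set by the outgroup: the derived state is whichever differs from the outgroup's state, so for dermal ossicles the derived state is '-', and for the remaining characters it is '+'.
elongate rostrum: derived state '+' in Alpha, Beta, Delta, Gamma, and Zeta only — synapomorphy for {Alpha, Beta, Delta, Gamma, Zeta}.
four-chambered heart: derived state '+' in Delta, Gamma, and Zeta only — synapomorphy for {Delta, Gamma, Zeta}.
nictitating membrane: derived state '+' in Alpha only — an autapomorphy, so it tells us nothing about relationships among taxa.
calcified operculum (derived state '+') is shared by all ingroup taxa — unites the whole ingroup.
dermal ossicles groups Beta and Gamma, which is incompatible with the clades supported by the remaining characters; treating it as convergent (homoplasy) costs fewer steps than any alternative tree.
sclerotic ring (derived state '+') is shared by Gamma and Zeta — a synapomorphy uniting that clade.
cranial crest: derived state '+' in Alpha and Beta only — synapomorphy for {Alpha, Beta}.
Most parsimonious ingroup topology: ((((Zeta,Gamma),Delta),(Beta,Alpha)),Epsilon).
Gamma and Zeta form a cherry on this tree, so they are sister taxa.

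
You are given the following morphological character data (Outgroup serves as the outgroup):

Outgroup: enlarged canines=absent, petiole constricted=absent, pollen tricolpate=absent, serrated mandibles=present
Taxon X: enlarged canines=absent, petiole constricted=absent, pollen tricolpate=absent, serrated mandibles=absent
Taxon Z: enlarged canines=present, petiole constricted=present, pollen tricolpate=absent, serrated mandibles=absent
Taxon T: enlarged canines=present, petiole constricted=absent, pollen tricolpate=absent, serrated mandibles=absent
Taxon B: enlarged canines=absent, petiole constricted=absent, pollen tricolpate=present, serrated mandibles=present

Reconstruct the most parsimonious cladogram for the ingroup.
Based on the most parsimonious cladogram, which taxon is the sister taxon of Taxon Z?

Taxon T

Character polarity is set by the outgroup: the derived state is whichever differs from the outgroup's state, so for serrated mandibles the derived state is 'absent', and for the remaining characters it is 'present'.
Only Taxon T and Taxon Z show the derived state 'present' for enlarged canines, supporting them as a clade.
petiole constricted (derived state 'present') is unique to Taxon Z (autapomorphy; uninformative for grouping).
pollen tricolpate: derived state 'present' in Taxon B only — an autapomorphy, so it tells us nothing about relationships among taxa.
Only Taxon T, Taxon X, and Taxon Z show the derived state 'absent' for serrated mandibles, supporting them as a clade.
Most parsimonious ingroup topology: ((Taxon X,(Taxon Z,Taxon T)),Taxon B).
Taxon Z and Taxon T form a cherry on this tree, so they are sister taxa.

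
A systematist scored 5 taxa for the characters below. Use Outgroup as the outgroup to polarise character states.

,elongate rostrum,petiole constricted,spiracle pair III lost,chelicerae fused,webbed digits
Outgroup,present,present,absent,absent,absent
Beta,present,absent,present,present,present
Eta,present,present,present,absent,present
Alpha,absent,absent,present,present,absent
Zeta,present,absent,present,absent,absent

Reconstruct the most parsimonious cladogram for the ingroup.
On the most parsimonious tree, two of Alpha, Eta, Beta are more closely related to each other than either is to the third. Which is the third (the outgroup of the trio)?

Eta

Character polarity is set by the outgroup: the derived state is whichever differs from the outgroup's state, so for elongate rostrum, petiole constricted the derived state is 'absent', and for the remaining characters it is 'present'.
elongate rostrum: derived state 'absent' in Alpha only — an autapomorphy, so it tells us nothing about relationships among taxa.
Only Alpha, Beta, and Zeta show the derived state 'absent' for petiole constricted, supporting them as a clade.
All ingroup taxa share the derived state 'present' for spiracle pair III lost; it defines the ingroup but does not resolve relationships within it.
chelicerae fused: derived state 'present' in Alpha and Beta only — synapomorphy for {Alpha, Beta}.
webbed digits groups Beta and Eta, which is incompatible with the clades supported by the remaining characters; treating it as convergent (homoplasy) costs fewer steps than any alternative tree.
Most parsimonious ingroup topology: (((Beta,Alpha),Zeta),Eta).
Beta and Alpha share a more recent common ancestor with each other than either does with Eta, so Eta is the least closely related of the three.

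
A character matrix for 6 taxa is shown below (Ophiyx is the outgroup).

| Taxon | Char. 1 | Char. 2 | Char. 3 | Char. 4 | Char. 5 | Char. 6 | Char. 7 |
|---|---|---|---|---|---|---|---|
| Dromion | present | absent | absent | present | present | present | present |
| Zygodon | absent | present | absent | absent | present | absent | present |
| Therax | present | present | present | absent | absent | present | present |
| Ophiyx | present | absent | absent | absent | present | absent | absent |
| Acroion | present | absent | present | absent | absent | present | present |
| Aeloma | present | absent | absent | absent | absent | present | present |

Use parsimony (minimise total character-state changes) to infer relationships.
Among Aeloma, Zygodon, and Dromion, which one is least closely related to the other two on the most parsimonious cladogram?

Zygodon

Character polarity is set by the outgroup: the derived state is whichever differs from the outgroup's state, so for Char. 1, Char. 5 the derived state is 'absent', and for the remaining characters it is 'present'.
Char. 1: derived state 'absent' in Zygodon only — an autapomorphy, so it tells us nothing about relationships among taxa.
Char. 2 groups Therax and Zygodon, which is incompatible with the clades supported by the remaining characters; treating it as convergent (homoplasy) costs fewer steps than any alternative tree.
Only Acroion and Therax show the derived state 'present' for Char. 3, supporting them as a clade.
Char. 4 (derived state 'present') is unique to Dromion (autapomorphy; uninformative for grouping).
Char. 5 (derived state 'absent') is shared by Acroion, Aeloma, and Therax — a synapomorphy uniting that clade.
Char. 6: derived state 'present' in Acroion, Aeloma, Dromion, and Therax only — synapomorphy for {Acroion, Aeloma, Dromion, Therax}.
Char. 7 (derived state 'present') is shared by all ingroup taxa — unites the whole ingroup.
Most parsimonious ingroup topology: ((((Therax,Acroion),Aeloma),Dromion),Zygodon).
Dromion and Aeloma share a more recent common ancestor with each other than either does with Zygodon, so Zygodon is the least closely related of the three.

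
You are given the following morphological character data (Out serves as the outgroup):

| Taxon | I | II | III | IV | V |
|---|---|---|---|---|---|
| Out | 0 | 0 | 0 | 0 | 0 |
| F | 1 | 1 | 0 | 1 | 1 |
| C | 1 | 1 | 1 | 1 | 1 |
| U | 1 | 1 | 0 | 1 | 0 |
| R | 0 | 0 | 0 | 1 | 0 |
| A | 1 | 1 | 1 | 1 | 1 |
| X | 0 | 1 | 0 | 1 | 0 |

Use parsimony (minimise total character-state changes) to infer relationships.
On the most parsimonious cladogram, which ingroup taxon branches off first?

R

The outgroup has state '0' for every character, so '1' is the derived state throughout.
I (derived state '1') is shared by A, C, F, and U — a synapomorphy uniting that clade.
II (derived state '1') is shared by A, C, F, U, and X — a synapomorphy uniting that clade.
Only A and C show the derived state '1' for III, supporting them as a clade.
IV (derived state '1') is shared by all ingroup taxa — unites the whole ingroup.
Only A, C, and F show the derived state '1' for V, supporting them as a clade.
Most parsimonious ingroup topology: ((((F,(C,A)),U),X),R).
R is sister to the clade containing all other ingroup taxa, so it is the earliest-diverging (most basal) ingroup lineage.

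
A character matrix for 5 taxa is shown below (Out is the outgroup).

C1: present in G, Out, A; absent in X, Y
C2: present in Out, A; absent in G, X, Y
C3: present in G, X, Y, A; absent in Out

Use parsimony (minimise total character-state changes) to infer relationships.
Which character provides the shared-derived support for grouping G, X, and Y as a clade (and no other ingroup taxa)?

C2

Character polarity is set by the outgroup: the derived state is whichever differs from the outgroup's state, so for C1, C2 the derived state is 'absent', and for the remaining characters it is 'present'.
C1: derived state 'absent' in X and Y only — synapomorphy for {X, Y}.
C2 (derived state 'absent') is shared by G, X, and Y — a synapomorphy uniting that clade.
All ingroup taxa share the derived state 'present' for C3; it defines the ingroup but does not resolve relationships within it.
Most parsimonious ingroup topology: (A,((Y,X),G)).
The clade {G, X, Y} is supported by C2: its derived state 'absent' occurs in exactly those taxa and in no other taxon (including the outgroup).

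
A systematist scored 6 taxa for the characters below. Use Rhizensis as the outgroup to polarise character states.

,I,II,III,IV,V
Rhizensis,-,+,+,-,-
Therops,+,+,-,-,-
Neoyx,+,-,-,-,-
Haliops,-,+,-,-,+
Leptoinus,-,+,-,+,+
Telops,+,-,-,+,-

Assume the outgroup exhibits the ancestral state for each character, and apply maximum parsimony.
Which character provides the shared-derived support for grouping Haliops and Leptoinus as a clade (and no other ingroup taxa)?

Character polarity is set by the outgroup: the derived state is whichever differs from the outgroup's state, so for II, III the derived state is '-', and for the remaining characters it is '+'.
Only Neoyx, Telops, and Therops show the derived state '+' for I, supporting them as a clade.
Only Neoyx and Telops show the derived state '-' for II, supporting them as a clade.
III (derived state '-') is shared by all ingroup taxa — unites the whole ingroup.
IV (state '+') occurs in Leptoinus and Telops but conflicts with the nesting implied by the other characters — most parsimoniously interpreted as homoplasy.
V: derived state '+' in Haliops and Leptoinus only — synapomorphy for {Haliops, Leptoinus}.
Most parsimonious ingroup topology: ((Haliops,Leptoinus),((Neoyx,Telops),Therops)).
The clade {Haliops, Leptoinus} is supported by V: its derived state '+' occurs in exactly those taxa and in no other taxon (including the outgroup).

V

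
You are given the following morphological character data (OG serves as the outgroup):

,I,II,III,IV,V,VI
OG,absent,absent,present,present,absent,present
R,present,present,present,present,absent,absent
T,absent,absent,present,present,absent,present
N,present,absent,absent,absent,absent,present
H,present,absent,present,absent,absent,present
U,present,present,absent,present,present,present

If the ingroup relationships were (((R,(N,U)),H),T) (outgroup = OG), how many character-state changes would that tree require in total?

8

Map each character onto (((R,(N,U)),H),T) (rooted by OG) and count the minimum state changes it requires (Fitch parsimony):
I: 1; II: 2; III: 1; IV: 2; V: 1; VI: 1.
Total tree length = 8.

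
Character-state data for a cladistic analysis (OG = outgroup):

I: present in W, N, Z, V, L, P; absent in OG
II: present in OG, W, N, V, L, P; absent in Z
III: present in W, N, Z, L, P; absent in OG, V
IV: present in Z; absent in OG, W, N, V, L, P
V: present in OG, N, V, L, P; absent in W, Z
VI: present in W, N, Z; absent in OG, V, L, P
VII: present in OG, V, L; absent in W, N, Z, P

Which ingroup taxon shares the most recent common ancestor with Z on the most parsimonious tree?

Character polarity is set by the outgroup: the derived state is whichever differs from the outgroup's state, so for II, V, VII the derived state is 'absent', and for the remaining characters it is 'present'.
I (derived state 'present') is shared by all ingroup taxa — unites the whole ingroup.
II (derived state 'absent') is unique to Z (autapomorphy; uninformative for grouping).
III (derived state 'present') is shared by L, N, P, W, and Z — a synapomorphy uniting that clade.
IV: derived state 'present' in Z only — an autapomorphy, so it tells us nothing about relationships among taxa.
V: derived state 'absent' in W and Z only — synapomorphy for {W, Z}.
VI: derived state 'present' in N, W, and Z only — synapomorphy for {N, W, Z}.
VII (derived state 'absent') is shared by N, P, W, and Z — a synapomorphy uniting that clade.
Most parsimonious ingroup topology: (((((W,Z),N),P),L),V).
Z and W form a cherry on this tree, so they are sister taxa.

W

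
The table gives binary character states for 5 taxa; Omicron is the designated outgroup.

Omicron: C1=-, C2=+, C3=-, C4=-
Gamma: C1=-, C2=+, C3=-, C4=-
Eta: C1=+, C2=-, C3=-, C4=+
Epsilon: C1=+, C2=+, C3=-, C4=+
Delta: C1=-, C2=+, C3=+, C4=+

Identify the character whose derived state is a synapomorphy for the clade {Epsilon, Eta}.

C1

Character polarity is set by the outgroup: the derived state is whichever differs from the outgroup's state, so for C2 the derived state is '-', and for the remaining characters it is '+'.
C1 (derived state '+') is shared by Epsilon and Eta — a synapomorphy uniting that clade.
C2 (derived state '-') is unique to Eta (autapomorphy; uninformative for grouping).
C3 (derived state '+') is unique to Delta (autapomorphy; uninformative for grouping).
C4 (derived state '+') is shared by Delta, Epsilon, and Eta — a synapomorphy uniting that clade.
Most parsimonious ingroup topology: (Gamma,((Eta,Epsilon),Delta)).
The clade {Epsilon, Eta} is supported by C1: its derived state '+' occurs in exactly those taxa and in no other taxon (including the outgroup).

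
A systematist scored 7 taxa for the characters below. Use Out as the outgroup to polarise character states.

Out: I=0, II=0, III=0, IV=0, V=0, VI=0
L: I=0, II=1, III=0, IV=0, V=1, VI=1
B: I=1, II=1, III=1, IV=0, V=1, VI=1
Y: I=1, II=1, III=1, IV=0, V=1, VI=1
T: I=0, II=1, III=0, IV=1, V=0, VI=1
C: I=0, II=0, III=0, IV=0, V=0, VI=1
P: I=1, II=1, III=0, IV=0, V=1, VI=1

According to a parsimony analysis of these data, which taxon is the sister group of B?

Y

The outgroup has state '0' for every character, so '1' is the derived state throughout.
Only B, P, and Y show the derived state '1' for I, supporting them as a clade.
Only B, L, P, T, and Y show the derived state '1' for II, supporting them as a clade.
III (derived state '1') is shared by B and Y — a synapomorphy uniting that clade.
IV (derived state '1') is unique to T (autapomorphy; uninformative for grouping).
V (derived state '1') is shared by B, L, P, and Y — a synapomorphy uniting that clade.
VI (derived state '1') is shared by all ingroup taxa — unites the whole ingroup.
Most parsimonious ingroup topology: (((L,((B,Y),P)),T),C).
B and Y form a cherry on this tree, so they are sister taxa.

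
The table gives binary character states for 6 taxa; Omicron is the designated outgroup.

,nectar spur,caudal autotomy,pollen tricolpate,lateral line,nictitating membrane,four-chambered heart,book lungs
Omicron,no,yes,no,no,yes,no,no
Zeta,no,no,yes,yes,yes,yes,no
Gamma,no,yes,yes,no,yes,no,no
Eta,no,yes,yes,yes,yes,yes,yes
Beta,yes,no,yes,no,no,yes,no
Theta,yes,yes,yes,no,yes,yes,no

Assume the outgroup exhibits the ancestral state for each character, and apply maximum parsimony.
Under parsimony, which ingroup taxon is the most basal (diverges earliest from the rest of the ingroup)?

Gamma

Character polarity is set by the outgroup: the derived state is whichever differs from the outgroup's state, so for caudal autotomy, nictitating membrane the derived state is 'no', and for the remaining characters it is 'yes'.
nectar spur (derived state 'yes') is shared by Beta and Theta — a synapomorphy uniting that clade.
caudal autotomy groups Beta and Zeta, which is incompatible with the clades supported by the remaining characters; treating it as convergent (homoplasy) costs fewer steps than any alternative tree.
pollen tricolpate (derived state 'yes') is shared by all ingroup taxa — unites the whole ingroup.
lateral line (derived state 'yes') is shared by Eta and Zeta — a synapomorphy uniting that clade.
nictitating membrane: derived state 'no' in Beta only — an autapomorphy, so it tells us nothing about relationships among taxa.
four-chambered heart (derived state 'yes') is shared by Beta, Eta, Theta, and Zeta — a synapomorphy uniting that clade.
book lungs (derived state 'yes') is unique to Eta (autapomorphy; uninformative for grouping).
Most parsimonious ingroup topology: (((Zeta,Eta),(Beta,Theta)),Gamma).
Gamma is sister to the clade containing all other ingroup taxa, so it is the earliest-diverging (most basal) ingroup lineage.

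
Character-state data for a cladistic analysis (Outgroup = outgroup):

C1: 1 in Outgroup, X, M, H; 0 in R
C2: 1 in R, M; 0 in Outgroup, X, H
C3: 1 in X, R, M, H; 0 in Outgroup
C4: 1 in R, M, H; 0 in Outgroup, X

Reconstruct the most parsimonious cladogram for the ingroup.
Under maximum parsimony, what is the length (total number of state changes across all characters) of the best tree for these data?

Character polarity is set by the outgroup: the derived state is whichever differs from the outgroup's state, so for C1 the derived state is '0', and for the remaining characters it is '1'.
C1: derived state '0' in R only — an autapomorphy, so it tells us nothing about relationships among taxa.
C2: derived state '1' in M and R only — synapomorphy for {M, R}.
All ingroup taxa share the derived state '1' for C3; it defines the ingroup but does not resolve relationships within it.
C4: derived state '1' in H, M, and R only — synapomorphy for {H, M, R}.
Most parsimonious ingroup topology: (X,((R,M),H)).
Changes per character on this tree: C1: 1; C2: 1; C3: 1; C4: 1.
Total = 4.

4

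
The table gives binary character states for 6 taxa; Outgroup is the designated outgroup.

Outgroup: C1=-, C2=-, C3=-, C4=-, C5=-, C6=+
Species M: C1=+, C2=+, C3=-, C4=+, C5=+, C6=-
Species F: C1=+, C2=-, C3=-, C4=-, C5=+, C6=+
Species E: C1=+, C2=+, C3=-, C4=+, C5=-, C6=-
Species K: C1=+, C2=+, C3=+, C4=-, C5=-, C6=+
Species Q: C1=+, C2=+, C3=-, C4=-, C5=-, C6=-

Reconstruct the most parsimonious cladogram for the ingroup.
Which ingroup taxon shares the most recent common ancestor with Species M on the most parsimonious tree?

Character polarity is set by the outgroup: the derived state is whichever differs from the outgroup's state, so for C6 the derived state is '-', and for the remaining characters it is '+'.
C1 (derived state '+') is shared by all ingroup taxa — unites the whole ingroup.
C2: derived state '+' in Species E, Species K, Species M, and Species Q only — synapomorphy for {Species E, Species K, Species M, Species Q}.
C3: derived state '+' in Species K only — an autapomorphy, so it tells us nothing about relationships among taxa.
C4 (derived state '+') is shared by Species E and Species M — a synapomorphy uniting that clade.
C5 (state '+') occurs in Species F and Species M but conflicts with the nesting implied by the other characters — most parsimoniously interpreted as homoplasy.
Only Species E, Species M, and Species Q show the derived state '-' for C6, supporting them as a clade.
Most parsimonious ingroup topology: ((((Species M,Species E),Species Q),Species K),Species F).
Species M and Species E form a cherry on this tree, so they are sister taxa.

Species E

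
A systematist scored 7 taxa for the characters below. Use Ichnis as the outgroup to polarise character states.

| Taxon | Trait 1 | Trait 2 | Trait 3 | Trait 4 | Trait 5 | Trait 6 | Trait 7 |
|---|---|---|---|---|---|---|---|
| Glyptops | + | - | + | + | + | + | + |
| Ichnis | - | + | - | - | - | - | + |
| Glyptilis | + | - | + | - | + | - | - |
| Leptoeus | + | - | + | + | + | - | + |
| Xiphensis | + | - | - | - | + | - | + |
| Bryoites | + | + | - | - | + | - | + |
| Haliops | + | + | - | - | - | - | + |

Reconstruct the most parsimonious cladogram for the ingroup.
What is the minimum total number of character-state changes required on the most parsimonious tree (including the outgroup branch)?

Character polarity is set by the outgroup: the derived state is whichever differs from the outgroup's state, so for Trait 2, Trait 7 the derived state is '-', and for the remaining characters it is '+'.
Trait 1 (derived state '+') is shared by all ingroup taxa — unites the whole ingroup.
Only Glyptilis, Glyptops, Leptoeus, and Xiphensis show the derived state '-' for Trait 2, supporting them as a clade.
Trait 3 (derived state '+') is shared by Glyptilis, Glyptops, and Leptoeus — a synapomorphy uniting that clade.
Trait 4 (derived state '+') is shared by Glyptops and Leptoeus — a synapomorphy uniting that clade.
Trait 5: derived state '+' in Bryoites, Glyptilis, Glyptops, Leptoeus, and Xiphensis only — synapomorphy for {Bryoites, Glyptilis, Glyptops, Leptoeus, Xiphensis}.
Trait 6: derived state '+' in Glyptops only — an autapomorphy, so it tells us nothing about relationships among taxa.
Trait 7 (derived state '-') is unique to Glyptilis (autapomorphy; uninformative for grouping).
Most parsimonious ingroup topology: ((((Glyptilis,(Leptoeus,Glyptops)),Xiphensis),Bryoites),Haliops).
Changes per character on this tree: Trait 1: 1; Trait 2: 1; Trait 3: 1; Trait 4: 1; Trait 5: 1; Trait 6: 1; Trait 7: 1.
Total = 7.

7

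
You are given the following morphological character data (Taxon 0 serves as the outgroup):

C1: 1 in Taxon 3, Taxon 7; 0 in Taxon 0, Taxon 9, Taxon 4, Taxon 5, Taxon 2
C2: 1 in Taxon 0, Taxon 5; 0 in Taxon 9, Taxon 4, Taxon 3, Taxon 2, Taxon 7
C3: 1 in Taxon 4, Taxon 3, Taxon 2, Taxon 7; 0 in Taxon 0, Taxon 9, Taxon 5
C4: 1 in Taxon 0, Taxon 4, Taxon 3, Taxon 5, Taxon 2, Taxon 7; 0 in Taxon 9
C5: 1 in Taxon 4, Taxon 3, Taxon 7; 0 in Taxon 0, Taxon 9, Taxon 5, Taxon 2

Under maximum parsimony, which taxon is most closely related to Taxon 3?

Taxon 7

Character polarity is set by the outgroup: the derived state is whichever differs from the outgroup's state, so for C2, C4 the derived state is '0', and for the remaining characters it is '1'.
Only Taxon 3 and Taxon 7 show the derived state '1' for C1, supporting them as a clade.
C2: derived state '0' in Taxon 2, Taxon 3, Taxon 4, Taxon 7, and Taxon 9 only — synapomorphy for {Taxon 2, Taxon 3, Taxon 4, Taxon 7, Taxon 9}.
C3: derived state '1' in Taxon 2, Taxon 3, Taxon 4, and Taxon 7 only — synapomorphy for {Taxon 2, Taxon 3, Taxon 4, Taxon 7}.
C4: derived state '0' in Taxon 9 only — an autapomorphy, so it tells us nothing about relationships among taxa.
Only Taxon 3, Taxon 4, and Taxon 7 show the derived state '1' for C5, supporting them as a clade.
Most parsimonious ingroup topology: ((Taxon 9,((Taxon 4,(Taxon 3,Taxon 7)),Taxon 2)),Taxon 5).
Taxon 3 and Taxon 7 form a cherry on this tree, so they are sister taxa.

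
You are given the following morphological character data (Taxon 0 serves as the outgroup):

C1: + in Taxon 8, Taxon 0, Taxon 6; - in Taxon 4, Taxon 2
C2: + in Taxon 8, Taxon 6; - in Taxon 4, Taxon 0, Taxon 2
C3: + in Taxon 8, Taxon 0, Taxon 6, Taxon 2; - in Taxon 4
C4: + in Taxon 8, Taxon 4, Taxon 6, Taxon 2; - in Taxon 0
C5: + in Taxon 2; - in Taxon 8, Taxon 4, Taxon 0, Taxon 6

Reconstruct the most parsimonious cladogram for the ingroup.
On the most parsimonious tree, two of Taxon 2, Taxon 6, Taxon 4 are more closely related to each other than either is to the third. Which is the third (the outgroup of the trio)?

Taxon 6

Character polarity is set by the outgroup: the derived state is whichever differs from the outgroup's state, so for C1, C3 the derived state is '-', and for the remaining characters it is '+'.
C1: derived state '-' in Taxon 2 and Taxon 4 only — synapomorphy for {Taxon 2, Taxon 4}.
Only Taxon 6 and Taxon 8 show the derived state '+' for C2, supporting them as a clade.
C3: derived state '-' in Taxon 4 only — an autapomorphy, so it tells us nothing about relationships among taxa.
All ingroup taxa share the derived state '+' for C4; it defines the ingroup but does not resolve relationships within it.
C5 (derived state '+') is unique to Taxon 2 (autapomorphy; uninformative for grouping).
Most parsimonious ingroup topology: ((Taxon 2,Taxon 4),(Taxon 6,Taxon 8)).
Taxon 4 and Taxon 2 share a more recent common ancestor with each other than either does with Taxon 6, so Taxon 6 is the least closely related of the three.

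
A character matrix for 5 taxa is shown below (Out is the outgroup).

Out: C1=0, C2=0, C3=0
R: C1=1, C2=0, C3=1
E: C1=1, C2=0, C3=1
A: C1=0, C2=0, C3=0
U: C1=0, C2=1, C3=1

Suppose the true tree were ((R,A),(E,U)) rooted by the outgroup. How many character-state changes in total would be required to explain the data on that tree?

5

Map each character onto ((R,A),(E,U)) (rooted by Out) and count the minimum state changes it requires (Fitch parsimony):
C1: 2; C2: 1; C3: 2.
Total tree length = 5.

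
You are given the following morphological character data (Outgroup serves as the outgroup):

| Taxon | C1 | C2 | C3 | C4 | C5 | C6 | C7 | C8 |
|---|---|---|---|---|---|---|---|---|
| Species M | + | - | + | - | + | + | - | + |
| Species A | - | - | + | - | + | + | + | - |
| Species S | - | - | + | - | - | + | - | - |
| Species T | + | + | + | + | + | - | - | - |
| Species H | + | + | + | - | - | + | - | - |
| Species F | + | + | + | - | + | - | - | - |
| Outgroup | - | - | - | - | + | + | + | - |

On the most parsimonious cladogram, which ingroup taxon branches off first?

Character polarity is set by the outgroup: the derived state is whichever differs from the outgroup's state, so for C5, C6, C7 the derived state is '-', and for the remaining characters it is '+'.
Only Species F, Species H, Species M, and Species T show the derived state '+' for C1, supporting them as a clade.
C2 (derived state '+') is shared by Species F, Species H, and Species T — a synapomorphy uniting that clade.
C3 (derived state '+') is shared by all ingroup taxa — unites the whole ingroup.
C4: derived state '+' in Species T only — an autapomorphy, so it tells us nothing about relationships among taxa.
C5 groups Species H and Species S, which is incompatible with the clades supported by the remaining characters; treating it as convergent (homoplasy) costs fewer steps than any alternative tree.
Only Species F and Species T show the derived state '-' for C6, supporting them as a clade.
Only Species F, Species H, Species M, Species S, and Species T show the derived state '-' for C7, supporting them as a clade.
C8: derived state '+' in Species M only — an autapomorphy, so it tells us nothing about relationships among taxa.
Most parsimonious ingroup topology: ((((Species H,(Species F,Species T)),Species M),Species S),Species A).
Species A is sister to the clade containing all other ingroup taxa, so it is the earliest-diverging (most basal) ingroup lineage.

Species A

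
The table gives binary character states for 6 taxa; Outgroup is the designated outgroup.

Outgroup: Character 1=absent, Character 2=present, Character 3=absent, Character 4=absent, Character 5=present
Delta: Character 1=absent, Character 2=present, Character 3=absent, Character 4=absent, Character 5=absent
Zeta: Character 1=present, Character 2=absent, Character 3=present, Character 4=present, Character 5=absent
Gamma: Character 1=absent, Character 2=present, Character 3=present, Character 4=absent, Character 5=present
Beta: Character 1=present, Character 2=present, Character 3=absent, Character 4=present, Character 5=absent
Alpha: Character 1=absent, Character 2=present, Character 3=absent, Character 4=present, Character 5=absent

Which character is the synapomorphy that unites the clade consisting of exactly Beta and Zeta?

Character 1

Character polarity is set by the outgroup: the derived state is whichever differs from the outgroup's state, so for Character 2, Character 5 the derived state is 'absent', and for the remaining characters it is 'present'.
Only Beta and Zeta show the derived state 'present' for Character 1, supporting them as a clade.
Character 2 (derived state 'absent') is unique to Zeta (autapomorphy; uninformative for grouping).
Character 3 groups Gamma and Zeta, which is incompatible with the clades supported by the remaining characters; treating it as convergent (homoplasy) costs fewer steps than any alternative tree.
Character 4: derived state 'present' in Alpha, Beta, and Zeta only — synapomorphy for {Alpha, Beta, Zeta}.
Only Alpha, Beta, Delta, and Zeta show the derived state 'absent' for Character 5, supporting them as a clade.
Most parsimonious ingroup topology: ((Delta,((Zeta,Beta),Alpha)),Gamma).
The clade {Beta, Zeta} is supported by Character 1: its derived state 'present' occurs in exactly those taxa and in no other taxon (including the outgroup).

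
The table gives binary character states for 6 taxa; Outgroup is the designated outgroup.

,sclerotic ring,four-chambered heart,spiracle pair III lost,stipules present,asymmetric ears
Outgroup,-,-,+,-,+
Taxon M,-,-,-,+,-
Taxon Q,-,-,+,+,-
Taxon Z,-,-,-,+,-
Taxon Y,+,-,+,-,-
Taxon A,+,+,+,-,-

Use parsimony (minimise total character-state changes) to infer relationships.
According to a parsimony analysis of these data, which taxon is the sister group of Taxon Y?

Character polarity is set by the outgroup: the derived state is whichever differs from the outgroup's state, so for spiracle pair III lost, asymmetric ears the derived state is '-', and for the remaining characters it is '+'.
Only Taxon A and Taxon Y show the derived state '+' for sclerotic ring, supporting them as a clade.
four-chambered heart (derived state '+') is unique to Taxon A (autapomorphy; uninformative for grouping).
spiracle pair III lost: derived state '-' in Taxon M and Taxon Z only — synapomorphy for {Taxon M, Taxon Z}.
stipules present: derived state '+' in Taxon M, Taxon Q, and Taxon Z only — synapomorphy for {Taxon M, Taxon Q, Taxon Z}.
All ingroup taxa share the derived state '-' for asymmetric ears; it defines the ingroup but does not resolve relationships within it.
Most parsimonious ingroup topology: ((Taxon Q,(Taxon Z,Taxon M)),(Taxon A,Taxon Y)).
Taxon Y and Taxon A form a cherry on this tree, so they are sister taxa.

Taxon A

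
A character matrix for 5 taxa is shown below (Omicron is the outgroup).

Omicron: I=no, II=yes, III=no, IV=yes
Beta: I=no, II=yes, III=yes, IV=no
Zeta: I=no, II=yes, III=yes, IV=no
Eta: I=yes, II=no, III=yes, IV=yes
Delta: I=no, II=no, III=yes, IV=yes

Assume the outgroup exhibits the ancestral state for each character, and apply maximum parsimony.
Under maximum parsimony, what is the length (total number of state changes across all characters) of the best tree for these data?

4

Character polarity is set by the outgroup: the derived state is whichever differs from the outgroup's state, so for II, IV the derived state is 'no', and for the remaining characters it is 'yes'.
I: derived state 'yes' in Eta only — an autapomorphy, so it tells us nothing about relationships among taxa.
II (derived state 'no') is shared by Delta and Eta — a synapomorphy uniting that clade.
III (derived state 'yes') is shared by all ingroup taxa — unites the whole ingroup.
Only Beta and Zeta show the derived state 'no' for IV, supporting them as a clade.
Most parsimonious ingroup topology: ((Beta,Zeta),(Eta,Delta)).
Changes per character on this tree: I: 1; II: 1; III: 1; IV: 1.
Total = 4.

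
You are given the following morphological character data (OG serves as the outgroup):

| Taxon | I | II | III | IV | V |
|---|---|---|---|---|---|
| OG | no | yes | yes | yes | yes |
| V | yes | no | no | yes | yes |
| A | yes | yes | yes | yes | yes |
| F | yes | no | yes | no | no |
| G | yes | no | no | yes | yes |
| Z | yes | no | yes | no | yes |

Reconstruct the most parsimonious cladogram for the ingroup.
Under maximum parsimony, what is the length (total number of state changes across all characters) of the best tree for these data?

Character polarity is set by the outgroup: the derived state is whichever differs from the outgroup's state, so for II, III, IV, V the derived state is 'no', and for the remaining characters it is 'yes'.
All ingroup taxa share the derived state 'yes' for I; it defines the ingroup but does not resolve relationships within it.
II: derived state 'no' in F, G, V, and Z only — synapomorphy for {F, G, V, Z}.
III: derived state 'no' in G and V only — synapomorphy for {G, V}.
Only F and Z show the derived state 'no' for IV, supporting them as a clade.
V (derived state 'no') is unique to F (autapomorphy; uninformative for grouping).
Most parsimonious ingroup topology: (((V,G),(F,Z)),A).
Changes per character on this tree: I: 1; II: 1; III: 1; IV: 1; V: 1.
Total = 5.

5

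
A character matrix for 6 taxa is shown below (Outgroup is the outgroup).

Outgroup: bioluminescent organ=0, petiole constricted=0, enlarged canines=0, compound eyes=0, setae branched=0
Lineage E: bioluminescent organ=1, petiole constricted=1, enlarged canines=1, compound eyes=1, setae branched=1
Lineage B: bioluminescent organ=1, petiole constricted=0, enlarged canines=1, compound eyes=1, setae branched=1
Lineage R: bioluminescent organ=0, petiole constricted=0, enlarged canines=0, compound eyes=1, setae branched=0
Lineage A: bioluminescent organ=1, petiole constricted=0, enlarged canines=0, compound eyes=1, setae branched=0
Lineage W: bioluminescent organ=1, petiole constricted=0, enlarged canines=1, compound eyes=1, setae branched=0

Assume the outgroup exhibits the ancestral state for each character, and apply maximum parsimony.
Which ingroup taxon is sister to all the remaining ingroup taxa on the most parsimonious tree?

The outgroup has state '0' for every character, so '1' is the derived state throughout.
bioluminescent organ: derived state '1' in Lineage A, Lineage B, Lineage E, and Lineage W only — synapomorphy for {Lineage A, Lineage B, Lineage E, Lineage W}.
petiole constricted (derived state '1') is unique to Lineage E (autapomorphy; uninformative for grouping).
enlarged canines: derived state '1' in Lineage B, Lineage E, and Lineage W only — synapomorphy for {Lineage B, Lineage E, Lineage W}.
All ingroup taxa share the derived state '1' for compound eyes; it defines the ingroup but does not resolve relationships within it.
setae branched: derived state '1' in Lineage B and Lineage E only — synapomorphy for {Lineage B, Lineage E}.
Most parsimonious ingroup topology: ((((Lineage E,Lineage B),Lineage W),Lineage A),Lineage R).
Lineage R is sister to the clade containing all other ingroup taxa, so it is the earliest-diverging (most basal) ingroup lineage.

Lineage R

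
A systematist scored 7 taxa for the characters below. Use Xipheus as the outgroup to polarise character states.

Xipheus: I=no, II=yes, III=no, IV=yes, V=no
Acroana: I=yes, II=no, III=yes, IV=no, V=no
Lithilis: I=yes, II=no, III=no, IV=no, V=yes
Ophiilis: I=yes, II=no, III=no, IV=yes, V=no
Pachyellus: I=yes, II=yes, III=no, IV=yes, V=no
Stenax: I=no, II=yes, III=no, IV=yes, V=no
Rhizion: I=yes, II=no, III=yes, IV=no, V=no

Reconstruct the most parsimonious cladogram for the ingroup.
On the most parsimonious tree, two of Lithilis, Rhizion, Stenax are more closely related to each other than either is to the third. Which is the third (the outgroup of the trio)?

Character polarity is set by the outgroup: the derived state is whichever differs from the outgroup's state, so for II, IV the derived state is 'no', and for the remaining characters it is 'yes'.
I (derived state 'yes') is shared by Acroana, Lithilis, Ophiilis, Pachyellus, and Rhizion — a synapomorphy uniting that clade.
Only Acroana, Lithilis, Ophiilis, and Rhizion show the derived state 'no' for II, supporting them as a clade.
III: derived state 'yes' in Acroana and Rhizion only — synapomorphy for {Acroana, Rhizion}.
IV: derived state 'no' in Acroana, Lithilis, and Rhizion only — synapomorphy for {Acroana, Lithilis, Rhizion}.
V: derived state 'yes' in Lithilis only — an autapomorphy, so it tells us nothing about relationships among taxa.
Most parsimonious ingroup topology: (((((Acroana,Rhizion),Lithilis),Ophiilis),Pachyellus),Stenax).
Lithilis and Rhizion share a more recent common ancestor with each other than either does with Stenax, so Stenax is the least closely related of the three.

Stenax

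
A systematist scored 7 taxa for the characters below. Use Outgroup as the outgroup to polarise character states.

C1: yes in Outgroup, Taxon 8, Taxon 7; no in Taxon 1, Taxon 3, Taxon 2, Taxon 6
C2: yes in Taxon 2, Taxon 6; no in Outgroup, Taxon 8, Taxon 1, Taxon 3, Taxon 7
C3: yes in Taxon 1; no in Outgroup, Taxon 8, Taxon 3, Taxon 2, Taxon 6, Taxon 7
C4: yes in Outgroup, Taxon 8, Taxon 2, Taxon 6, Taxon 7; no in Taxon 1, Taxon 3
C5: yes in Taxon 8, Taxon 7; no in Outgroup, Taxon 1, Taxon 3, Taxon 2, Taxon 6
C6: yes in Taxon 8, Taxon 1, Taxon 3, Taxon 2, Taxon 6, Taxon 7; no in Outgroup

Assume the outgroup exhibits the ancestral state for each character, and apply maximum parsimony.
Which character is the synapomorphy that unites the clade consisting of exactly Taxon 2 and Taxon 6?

C2

Character polarity is set by the outgroup: the derived state is whichever differs from the outgroup's state, so for C1, C4 the derived state is 'no', and for the remaining characters it is 'yes'.
C1 (derived state 'no') is shared by Taxon 1, Taxon 2, Taxon 3, and Taxon 6 — a synapomorphy uniting that clade.
Only Taxon 2 and Taxon 6 show the derived state 'yes' for C2, supporting them as a clade.
C3 (derived state 'yes') is unique to Taxon 1 (autapomorphy; uninformative for grouping).
Only Taxon 1 and Taxon 3 show the derived state 'no' for C4, supporting them as a clade.
C5 (derived state 'yes') is shared by Taxon 7 and Taxon 8 — a synapomorphy uniting that clade.
C6 (derived state 'yes') is shared by all ingroup taxa — unites the whole ingroup.
Most parsimonious ingroup topology: ((Taxon 8,Taxon 7),((Taxon 1,Taxon 3),(Taxon 2,Taxon 6))).
The clade {Taxon 2, Taxon 6} is supported by C2: its derived state 'yes' occurs in exactly those taxa and in no other taxon (including the outgroup).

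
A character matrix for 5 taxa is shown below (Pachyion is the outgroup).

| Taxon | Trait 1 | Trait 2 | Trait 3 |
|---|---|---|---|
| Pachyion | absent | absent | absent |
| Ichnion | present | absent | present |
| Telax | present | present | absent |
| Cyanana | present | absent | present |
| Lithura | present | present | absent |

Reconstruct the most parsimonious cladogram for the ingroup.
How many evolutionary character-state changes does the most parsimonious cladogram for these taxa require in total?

The outgroup has state 'absent' for every character, so 'present' is the derived state throughout.
Trait 1 (derived state 'present') is shared by all ingroup taxa — unites the whole ingroup.
Only Lithura and Telax show the derived state 'present' for Trait 2, supporting them as a clade.
Trait 3: derived state 'present' in Cyanana and Ichnion only — synapomorphy for {Cyanana, Ichnion}.
Most parsimonious ingroup topology: ((Ichnion,Cyanana),(Telax,Lithura)).
Changes per character on this tree: Trait 1: 1; Trait 2: 1; Trait 3: 1.
Total = 3.

3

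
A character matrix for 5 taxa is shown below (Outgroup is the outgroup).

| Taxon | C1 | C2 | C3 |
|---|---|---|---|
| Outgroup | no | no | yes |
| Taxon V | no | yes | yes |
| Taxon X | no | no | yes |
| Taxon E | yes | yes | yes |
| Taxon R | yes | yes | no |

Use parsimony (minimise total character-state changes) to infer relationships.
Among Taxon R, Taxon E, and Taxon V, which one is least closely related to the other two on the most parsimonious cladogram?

Taxon V

Character polarity is set by the outgroup: the derived state is whichever differs from the outgroup's state, so for C3 the derived state is 'no', and for the remaining characters it is 'yes'.
C1 (derived state 'yes') is shared by Taxon E and Taxon R — a synapomorphy uniting that clade.
Only Taxon E, Taxon R, and Taxon V show the derived state 'yes' for C2, supporting them as a clade.
C3: derived state 'no' in Taxon R only — an autapomorphy, so it tells us nothing about relationships among taxa.
Most parsimonious ingroup topology: ((Taxon V,(Taxon E,Taxon R)),Taxon X).
Taxon R and Taxon E share a more recent common ancestor with each other than either does with Taxon V, so Taxon V is the least closely related of the three.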